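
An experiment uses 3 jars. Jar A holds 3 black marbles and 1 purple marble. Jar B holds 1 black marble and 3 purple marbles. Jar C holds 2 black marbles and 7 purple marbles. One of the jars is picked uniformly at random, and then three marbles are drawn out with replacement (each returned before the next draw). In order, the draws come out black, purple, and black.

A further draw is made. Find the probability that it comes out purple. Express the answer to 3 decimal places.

Compute the likelihood of the observed sequence for each case: P(data | jar A) = (3/4)(1/4)(3/4) = 0.14062; P(data | jar B) = (1/4)(3/4)(1/4) = 0.046875; P(data | jar C) = (2/9)(7/9)(2/9) = 0.038409.
Weighting by the prior gives 1/3 · 0.14062 = 0.046875, 1/3 · 0.046875 = 0.015625, 1/3 · 0.038409 = 0.012803; these sum to 0.075303.
Normalising, the posterior is P(jar A | data) = 0.62249, P(jar B | data) = 0.2075, P(jar C | data) = 0.17002.
The predictive probability is P(purple next | data) = (1/4)(0.62249) + (3/4)(0.2075) + (7/9)(0.17002) = 0.44348.

0.443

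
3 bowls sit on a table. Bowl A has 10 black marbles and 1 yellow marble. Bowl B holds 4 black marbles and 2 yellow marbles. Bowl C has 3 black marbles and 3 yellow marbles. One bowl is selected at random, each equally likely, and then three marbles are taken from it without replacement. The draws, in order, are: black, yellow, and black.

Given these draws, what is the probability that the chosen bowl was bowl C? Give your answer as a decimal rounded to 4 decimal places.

Compute the likelihood of the observed sequence for each case: P(data | bowl A) = (10/11)(1/10)(9/9) = 1/11; P(data | bowl B) = (4/6)(2/5)(3/4) = 1/5; P(data | bowl C) = (3/6)(3/5)(2/4) = 3/20.
Multiplying each by its prior: 1/3 · 1/11 = 1/33, 1/3 · 1/5 = 1/15, 1/3 · 3/20 = 1/20; summing to 97/660.
So P(bowl C | data) = (1/20) / (97/660) = 33/97.

0.3402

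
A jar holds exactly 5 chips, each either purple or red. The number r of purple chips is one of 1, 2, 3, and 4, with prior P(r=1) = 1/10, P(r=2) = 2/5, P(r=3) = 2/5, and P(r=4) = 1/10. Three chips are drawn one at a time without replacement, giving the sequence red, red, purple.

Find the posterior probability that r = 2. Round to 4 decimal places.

For each hypothesis, P(data | H) works out to: P(data | r = 1) = (4/5)(3/4)(1/3) = 1/5; P(data | r = 2) = (3/5)(2/4)(2/3) = 1/5; P(data | r = 3) = (2/5)(1/4)(3/3) = 1/10; P(data | r = 4) = (1/5)(0/4) = 0.
The prior-weighted likelihoods are 1/10 · 1/5 = 1/50, 2/5 · 1/5 = 2/25, 2/5 · 1/10 = 1/25, 1/10 · 0 = 0; these sum to 7/50.
Hence P(r = 2 | data) = (2/25) / (7/50) = 4/7.

0.5714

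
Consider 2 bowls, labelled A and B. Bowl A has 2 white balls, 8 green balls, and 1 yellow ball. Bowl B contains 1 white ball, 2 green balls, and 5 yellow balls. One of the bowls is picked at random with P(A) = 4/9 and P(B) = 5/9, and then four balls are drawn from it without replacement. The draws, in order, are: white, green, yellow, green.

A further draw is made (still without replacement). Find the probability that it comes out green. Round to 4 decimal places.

0.5616

The likelihood of the observed sequence under each hypothesis: P(data | bowl A) = (2/11)(8/10)(1/9)(7/8) = 0.014141; P(data | bowl B) = (1/8)(2/7)(5/6)(1/5) = 0.0059524.
The prior-weighted likelihoods are 4/9 · 0.014141 = 0.0062851, 5/9 · 0.0059524 = 0.0033069; with total 0.009592.
The posterior is then P(bowl A | data) = 0.65524, P(bowl B | data) = 0.34476.
Averaging over the posterior, P(green next | data) = (6/7)(0.65524) + (0)(0.34476) = 0.56164.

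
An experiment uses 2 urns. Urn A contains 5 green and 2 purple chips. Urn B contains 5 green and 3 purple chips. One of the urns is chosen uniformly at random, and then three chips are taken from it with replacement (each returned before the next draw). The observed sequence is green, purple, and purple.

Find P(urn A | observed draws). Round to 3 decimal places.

The likelihood of the observed sequence under each hypothesis: P(data | urn A) = (5/7)(2/7)(2/7) = 0.058309; P(data | urn B) = (5/8)(3/8)(3/8) = 0.087891.
Weighting by the prior gives 1/2 · 0.058309 = 0.029155, 1/2 · 0.087891 = 0.043945; summing to 0.0731.
So P(urn A | data) = (0.029155) / (0.0731) = 0.39883.

0.399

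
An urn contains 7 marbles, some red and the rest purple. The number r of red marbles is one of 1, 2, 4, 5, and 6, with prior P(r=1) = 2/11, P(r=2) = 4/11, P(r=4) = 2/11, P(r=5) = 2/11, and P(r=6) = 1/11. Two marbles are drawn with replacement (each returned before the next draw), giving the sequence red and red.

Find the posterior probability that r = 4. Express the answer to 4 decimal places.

0.2353

The likelihood of the observed sequence under each hypothesis: P(data | r = 1) = (1/7)(1/7) = 1/49; P(data | r = 2) = (2/7)(2/7) = 4/49; P(data | r = 4) = (4/7)(4/7) = 16/49; P(data | r = 5) = (5/7)(5/7) = 25/49; P(data | r = 6) = (6/7)(6/7) = 36/49.
Weighting by the prior gives 2/11 · 1/49 = 2/539, 4/11 · 4/49 = 16/539, 2/11 · 16/49 = 32/539, 2/11 · 25/49 = 50/539, 1/11 · 36/49 = 36/539; these sum to 136/539.
By Bayes' rule, P(r = 4 | data) = (32/539) / (136/539) = 4/17.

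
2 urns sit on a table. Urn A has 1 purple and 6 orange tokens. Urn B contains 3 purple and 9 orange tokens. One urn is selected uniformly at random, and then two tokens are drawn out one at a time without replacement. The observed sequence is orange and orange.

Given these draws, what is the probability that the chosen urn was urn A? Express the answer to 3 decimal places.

Compute the likelihood of the observed sequence for each case: P(data | urn A) = (6/7)(5/6) = 5/7; P(data | urn B) = (9/12)(8/11) = 6/11.
Weighting by the prior gives 1/2 · 5/7 = 5/14, 1/2 · 6/11 = 3/11; with total 97/154.
By Bayes' rule, P(urn A | data) = (5/14) / (97/154) = 55/97.

0.567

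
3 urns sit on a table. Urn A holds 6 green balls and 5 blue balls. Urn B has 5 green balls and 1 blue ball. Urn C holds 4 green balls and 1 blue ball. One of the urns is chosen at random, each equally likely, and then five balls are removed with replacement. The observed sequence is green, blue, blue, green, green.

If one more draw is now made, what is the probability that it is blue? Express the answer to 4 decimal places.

0.3141

Under each hypothesis, the probability of the observed sequence is: P(data | urn A) = (6/11)(5/11)(5/11)(6/11)(6/11) = 0.03353; P(data | urn B) = (5/6)(1/6)(1/6)(5/6)(5/6) = 0.016075; P(data | urn C) = (4/5)(1/5)(1/5)(4/5)(4/5) = 0.02048.
Multiplying each by its prior: 1/3 · 0.03353 = 0.011177, 1/3 · 0.016075 = 0.0053584, 1/3 · 0.02048 = 0.0068267; summing to 0.023362.
The posterior is then P(urn A | data) = 0.47842, P(urn B | data) = 0.22937, P(urn C | data) = 0.29222.
So P(blue next | data) = Σ P(blue next | H) P(H | data) = (5/11)(0.47842) + (1/6)(0.22937) + (1/5)(0.29222) = 0.31413.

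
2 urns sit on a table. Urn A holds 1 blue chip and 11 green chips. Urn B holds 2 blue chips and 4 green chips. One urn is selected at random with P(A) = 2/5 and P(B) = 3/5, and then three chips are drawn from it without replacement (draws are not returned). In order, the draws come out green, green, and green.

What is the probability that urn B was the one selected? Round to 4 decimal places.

0.2857

The likelihood of the observed sequence under each hypothesis: P(data | urn A) = (11/12)(10/11)(9/10) = 3/4; P(data | urn B) = (4/6)(3/5)(2/4) = 1/5.
The prior-weighted likelihoods are 2/5 · 3/4 = 3/10, 3/5 · 1/5 = 3/25; with total 21/50.
So P(urn B | data) = (3/25) / (21/50) = 2/7.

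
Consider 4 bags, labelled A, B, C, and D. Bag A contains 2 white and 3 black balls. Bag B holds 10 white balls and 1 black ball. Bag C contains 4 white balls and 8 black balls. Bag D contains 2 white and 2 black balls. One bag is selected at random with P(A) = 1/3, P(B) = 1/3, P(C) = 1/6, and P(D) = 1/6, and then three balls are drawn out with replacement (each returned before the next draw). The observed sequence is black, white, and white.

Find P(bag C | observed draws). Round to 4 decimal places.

Compute the likelihood of the observed sequence for each case: P(data | bag A) = (3/5)(2/5)(2/5) = 0.096; P(data | bag B) = (1/11)(10/11)(10/11) = 0.075131; P(data | bag C) = (8/12)(4/12)(4/12) = 0.074074; P(data | bag D) = (2/4)(2/4)(2/4) = 0.125.
The prior-weighted likelihoods are 1/3 · 0.096 = 0.032, 1/3 · 0.075131 = 0.025044, 1/6 · 0.074074 = 0.012346, 1/6 · 0.125 = 0.020833; with total 0.090223.
Therefore the posterior P(bag C | data) = (0.012346) / (0.090223) = 0.13684.

0.1368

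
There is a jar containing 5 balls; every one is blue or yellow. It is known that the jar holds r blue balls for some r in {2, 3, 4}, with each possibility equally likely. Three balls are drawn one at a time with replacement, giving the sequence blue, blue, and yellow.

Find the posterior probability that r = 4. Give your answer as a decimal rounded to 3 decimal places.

For each hypothesis, P(data | H) works out to: P(data | r = 2) = (2/5)(2/5)(3/5) = 12/125; P(data | r = 3) = (3/5)(3/5)(2/5) = 18/125; P(data | r = 4) = (4/5)(4/5)(1/5) = 16/125.
The prior-weighted likelihoods are 1/3 · 12/125 = 4/125, 1/3 · 18/125 = 6/125, 1/3 · 16/125 = 16/375; with total 46/375.
Therefore the posterior P(r = 4 | data) = (16/375) / (46/375) = 8/23.

0.348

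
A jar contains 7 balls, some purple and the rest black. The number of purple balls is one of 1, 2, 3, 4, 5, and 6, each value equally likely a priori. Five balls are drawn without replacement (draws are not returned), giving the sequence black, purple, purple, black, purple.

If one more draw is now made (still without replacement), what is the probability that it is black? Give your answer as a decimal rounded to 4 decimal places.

0.4286

For each hypothesis, P(data | H) works out to: P(data | r = 1) = (6/7)(1/6)(0/5) = 0; P(data | r = 2) = (5/7)(2/6)(1/5)(4/4)(0/3) = 0; P(data | r = 3) = (4/7)(3/6)(2/5)(3/4)(1/3) = 1/35; P(data | r = 4) = (3/7)(4/6)(3/5)(2/4)(2/3) = 2/35; P(data | r = 5) = (2/7)(5/6)(4/5)(1/4)(3/3) = 1/21; P(data | r = 6) = (1/7)(6/6)(5/5)(0/4) = 0.
Multiplying each by its prior: 1/6 · 0 = 0, 1/6 · 0 = 0, 1/6 · 1/35 = 1/210, 1/6 · 2/35 = 1/105, 1/6 · 1/21 = 1/126, 1/6 · 0 = 0; these sum to 1/45.
The posterior is then P(r = 1 | data) = 0, P(r = 2 | data) = 0, P(r = 3 | data) = 3/14, P(r = 4 | data) = 3/7, P(r = 5 | data) = 5/14, P(r = 6 | data) = 0.
Averaging over the posterior, P(black next | data) = (1)(3/14) + (1/2)(3/7) + (0)(5/14) = 3/7.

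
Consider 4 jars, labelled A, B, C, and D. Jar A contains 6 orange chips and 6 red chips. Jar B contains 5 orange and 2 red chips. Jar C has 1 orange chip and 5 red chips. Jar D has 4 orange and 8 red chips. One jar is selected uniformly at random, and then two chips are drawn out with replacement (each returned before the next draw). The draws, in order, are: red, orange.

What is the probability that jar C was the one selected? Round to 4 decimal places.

0.1704

Compute the likelihood of the observed sequence for each case: P(data | jar A) = (6/12)(6/12) = 0.25; P(data | jar B) = (2/7)(5/7) = 0.20408; P(data | jar C) = (5/6)(1/6) = 0.13889; P(data | jar D) = (8/12)(4/12) = 0.22222.
Weighting by the prior gives 1/4 · 0.25 = 0.0625, 1/4 · 0.20408 = 0.05102, 1/4 · 0.13889 = 0.034722, 1/4 · 0.22222 = 0.055556; these sum to 0.2038.
So P(jar C | data) = (0.034722) / (0.2038) = 0.17038.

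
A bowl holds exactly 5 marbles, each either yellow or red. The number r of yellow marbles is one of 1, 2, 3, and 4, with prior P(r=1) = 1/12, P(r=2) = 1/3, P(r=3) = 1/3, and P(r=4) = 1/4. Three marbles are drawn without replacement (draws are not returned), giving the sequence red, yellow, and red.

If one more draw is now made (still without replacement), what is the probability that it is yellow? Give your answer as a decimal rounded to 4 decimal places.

0.5714

Under each hypothesis, the probability of the observed sequence is: P(data | r = 1) = (4/5)(1/4)(3/3) = 1/5; P(data | r = 2) = (3/5)(2/4)(2/3) = 1/5; P(data | r = 3) = (2/5)(3/4)(1/3) = 1/10; P(data | r = 4) = (1/5)(4/4)(0/3) = 0.
The prior-weighted likelihoods are 1/12 · 1/5 = 1/60, 1/3 · 1/5 = 1/15, 1/3 · 1/10 = 1/30, 1/4 · 0 = 0; summing to 7/60.
Normalising, the posterior is P(r = 1 | data) = 1/7, P(r = 2 | data) = 4/7, P(r = 3 | data) = 2/7, P(r = 4 | data) = 0.
Averaging over the posterior, P(yellow next | data) = (0)(1/7) + (1/2)(4/7) + (1)(2/7) = 4/7.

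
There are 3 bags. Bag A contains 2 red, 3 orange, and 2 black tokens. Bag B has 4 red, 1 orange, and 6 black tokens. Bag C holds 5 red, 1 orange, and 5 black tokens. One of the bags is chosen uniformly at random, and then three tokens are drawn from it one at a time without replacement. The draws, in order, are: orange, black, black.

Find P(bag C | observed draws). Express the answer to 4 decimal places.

Under each hypothesis, the probability of the observed sequence is: P(data | bag A) = (3/7)(2/6)(1/5) = 0.028571; P(data | bag B) = (1/11)(6/10)(5/9) = 0.030303; P(data | bag C) = (1/11)(5/10)(4/9) = 0.020202.
Multiplying each by its prior: 1/3 · 0.028571 = 0.0095238, 1/3 · 0.030303 = 0.010101, 1/3 · 0.020202 = 0.006734; summing to 0.026359.
Hence P(bag C | data) = (0.006734) / (0.026359) = 0.25547.

0.2555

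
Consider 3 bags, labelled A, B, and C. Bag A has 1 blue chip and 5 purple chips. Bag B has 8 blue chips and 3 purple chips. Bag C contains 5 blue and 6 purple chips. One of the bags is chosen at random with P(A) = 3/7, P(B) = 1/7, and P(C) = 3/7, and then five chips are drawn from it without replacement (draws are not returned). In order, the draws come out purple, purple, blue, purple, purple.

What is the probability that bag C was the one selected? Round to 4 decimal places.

The likelihood of the observed sequence under each hypothesis: P(data | bag A) = (5/6)(4/5)(1/4)(3/3)(2/2) = 0.16667; P(data | bag B) = (3/11)(2/10)(8/9)(1/8)(0/7) = 0; P(data | bag C) = (6/11)(5/10)(5/9)(4/8)(3/7) = 0.032468.
Multiplying each by its prior: 3/7 · 0.16667 = 0.071429, 1/7 · 0 = 0, 3/7 · 0.032468 = 0.013915; these sum to 0.085343.
So P(bag C | data) = (0.013915) / (0.085343) = 0.16304.

0.1630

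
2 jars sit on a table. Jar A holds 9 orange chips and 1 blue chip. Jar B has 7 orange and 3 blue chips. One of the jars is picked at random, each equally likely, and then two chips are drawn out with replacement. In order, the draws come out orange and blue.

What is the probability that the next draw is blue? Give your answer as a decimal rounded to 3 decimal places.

Compute the likelihood of the observed sequence for each case: P(data | jar A) = (9/10)(1/10) = 9/100; P(data | jar B) = (7/10)(3/10) = 21/100.
Multiplying each by its prior: 1/2 · 9/100 = 9/200, 1/2 · 21/100 = 21/200; these sum to 3/20.
The posterior is then P(jar A | data) = 3/10, P(jar B | data) = 7/10.
Averaging over the posterior, P(blue next | data) = (1/10)(3/10) + (3/10)(7/10) = 6/25.

0.240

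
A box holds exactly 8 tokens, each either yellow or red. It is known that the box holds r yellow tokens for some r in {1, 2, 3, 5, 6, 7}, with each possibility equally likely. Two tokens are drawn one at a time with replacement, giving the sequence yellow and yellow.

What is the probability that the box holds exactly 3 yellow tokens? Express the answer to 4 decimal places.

0.0726

For each hypothesis, P(data | H) works out to: P(data | r = 1) = (1/8)(1/8) = 1/64; P(data | r = 2) = (2/8)(2/8) = 1/16; P(data | r = 3) = (3/8)(3/8) = 9/64; P(data | r = 5) = (5/8)(5/8) = 25/64; P(data | r = 6) = (6/8)(6/8) = 9/16; P(data | r = 7) = (7/8)(7/8) = 49/64.
Weighting by the prior gives 1/6 · 1/64 = 1/384, 1/6 · 1/16 = 1/96, 1/6 · 9/64 = 3/128, 1/6 · 25/64 = 25/384, 1/6 · 9/16 = 3/32, 1/6 · 49/64 = 49/384; summing to 31/96.
By Bayes' rule, P(r = 3 | data) = (3/128) / (31/96) = 9/124.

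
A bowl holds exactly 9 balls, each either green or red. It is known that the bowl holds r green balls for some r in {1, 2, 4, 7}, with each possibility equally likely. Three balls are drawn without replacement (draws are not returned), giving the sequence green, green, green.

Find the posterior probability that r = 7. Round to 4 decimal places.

0.8974

Compute the likelihood of the observed sequence for each case: P(data | r = 1) = (1/9)(0/8) = 0; P(data | r = 2) = (2/9)(1/8)(0/7) = 0; P(data | r = 4) = (4/9)(3/8)(2/7) = 1/21; P(data | r = 7) = (7/9)(6/8)(5/7) = 5/12.
The prior-weighted likelihoods are 1/4 · 0 = 0, 1/4 · 0 = 0, 1/4 · 1/21 = 1/84, 1/4 · 5/12 = 5/48; summing to 13/112.
So P(r = 7 | data) = (5/48) / (13/112) = 35/39.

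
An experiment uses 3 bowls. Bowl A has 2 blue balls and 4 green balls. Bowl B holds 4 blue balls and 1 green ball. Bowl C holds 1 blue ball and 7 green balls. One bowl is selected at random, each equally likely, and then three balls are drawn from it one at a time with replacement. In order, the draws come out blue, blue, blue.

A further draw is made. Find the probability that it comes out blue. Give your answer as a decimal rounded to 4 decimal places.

For each hypothesis, P(data | H) works out to: P(data | bowl A) = (2/6)(2/6)(2/6) = 0.037037; P(data | bowl B) = (4/5)(4/5)(4/5) = 0.512; P(data | bowl C) = (1/8)(1/8)(1/8) = 0.0019531.
Weighting by the prior gives 1/3 · 0.037037 = 0.012346, 1/3 · 0.512 = 0.17067, 1/3 · 0.0019531 = 0.00065104; these sum to 0.18366.
The posterior is then P(bowl A | data) = 0.067219, P(bowl B | data) = 0.92924, P(bowl C | data) = 0.0035448.
The predictive probability is P(blue next | data) = (1/3)(0.067219) + (4/5)(0.92924) + (1/8)(0.0035448) = 0.76624.

0.7662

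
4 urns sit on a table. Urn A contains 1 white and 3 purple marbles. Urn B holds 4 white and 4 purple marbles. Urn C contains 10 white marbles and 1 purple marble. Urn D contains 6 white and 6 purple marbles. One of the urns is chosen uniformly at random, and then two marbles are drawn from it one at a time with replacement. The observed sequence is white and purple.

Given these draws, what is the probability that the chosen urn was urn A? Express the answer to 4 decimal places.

The likelihood of the observed sequence under each hypothesis: P(data | urn A) = (1/4)(3/4) = 0.1875; P(data | urn B) = (4/8)(4/8) = 0.25; P(data | urn C) = (10/11)(1/11) = 0.082645; P(data | urn D) = (6/12)(6/12) = 0.25.
Multiplying each by its prior: 1/4 · 0.1875 = 0.046875, 1/4 · 0.25 = 0.0625, 1/4 · 0.082645 = 0.020661, 1/4 · 0.25 = 0.0625; these sum to 0.19254.
So P(urn A | data) = (0.046875) / (0.19254) = 0.24346.

0.2435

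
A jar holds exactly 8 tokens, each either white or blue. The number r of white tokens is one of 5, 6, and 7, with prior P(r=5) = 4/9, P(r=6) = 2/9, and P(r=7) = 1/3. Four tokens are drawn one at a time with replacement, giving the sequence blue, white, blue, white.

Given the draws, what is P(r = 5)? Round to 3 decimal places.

0.674

Compute the likelihood of the observed sequence for each case: P(data | r = 5) = (3/8)(5/8)(3/8)(5/8) = 0.054932; P(data | r = 6) = (2/8)(6/8)(2/8)(6/8) = 0.035156; P(data | r = 7) = (1/8)(7/8)(1/8)(7/8) = 0.011963.
Weighting by the prior gives 4/9 · 0.054932 = 0.024414, 2/9 · 0.035156 = 0.0078125, 1/3 · 0.011963 = 0.0039876; with total 0.036214.
Hence P(r = 5 | data) = (0.024414) / (0.036214) = 0.67416.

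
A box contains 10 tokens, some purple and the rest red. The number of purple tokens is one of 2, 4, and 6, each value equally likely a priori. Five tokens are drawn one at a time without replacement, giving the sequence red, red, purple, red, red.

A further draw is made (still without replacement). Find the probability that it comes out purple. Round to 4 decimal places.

For each hypothesis, P(data | H) works out to: P(data | r = 2) = (8/10)(7/9)(2/8)(6/7)(5/6) = 0.11111; P(data | r = 4) = (6/10)(5/9)(4/8)(4/7)(3/6) = 0.047619; P(data | r = 6) = (4/10)(3/9)(6/8)(2/7)(1/6) = 0.0047619.
Weighting by the prior gives 1/3 · 0.11111 = 0.037037, 1/3 · 0.047619 = 0.015873, 1/3 · 0.0047619 = 0.0015873; summing to 0.054497.
Normalising, the posterior is P(r = 2 | data) = 0.67961, P(r = 4 | data) = 0.29126, P(r = 6 | data) = 0.029126.
So P(purple next | data) = Σ P(purple next | H) P(H | data) = (1/5)(0.67961) + (3/5)(0.29126) + (1)(0.029126) = 0.33981.

0.3398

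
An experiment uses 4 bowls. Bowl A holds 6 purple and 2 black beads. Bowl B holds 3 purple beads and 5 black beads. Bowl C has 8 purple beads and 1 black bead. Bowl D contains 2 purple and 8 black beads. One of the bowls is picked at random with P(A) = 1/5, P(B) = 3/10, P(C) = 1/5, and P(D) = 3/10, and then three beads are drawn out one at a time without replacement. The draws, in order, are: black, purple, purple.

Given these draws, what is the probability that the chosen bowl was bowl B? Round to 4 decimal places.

For each hypothesis, P(data | H) works out to: P(data | bowl A) = (2/8)(6/7)(5/6) = 0.17857; P(data | bowl B) = (5/8)(3/7)(2/6) = 0.089286; P(data | bowl C) = (1/9)(8/8)(7/7) = 0.11111; P(data | bowl D) = (8/10)(2/9)(1/8) = 0.022222.
Multiplying each by its prior: 1/5 · 0.17857 = 0.035714, 3/10 · 0.089286 = 0.026786, 1/5 · 0.11111 = 0.022222, 3/10 · 0.022222 = 0.0066667; summing to 0.091389.
By Bayes' rule, P(bowl B | data) = (0.026786) / (0.091389) = 0.2931.

0.2931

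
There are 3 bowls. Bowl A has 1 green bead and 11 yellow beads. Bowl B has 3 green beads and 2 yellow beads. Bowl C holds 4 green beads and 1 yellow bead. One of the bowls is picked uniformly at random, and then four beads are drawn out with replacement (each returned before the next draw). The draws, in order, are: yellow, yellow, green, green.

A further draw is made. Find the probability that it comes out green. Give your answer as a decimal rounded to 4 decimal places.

The likelihood of the observed sequence under each hypothesis: P(data | bowl A) = (11/12)(11/12)(1/12)(1/12) = 0.0058353; P(data | bowl B) = (2/5)(2/5)(3/5)(3/5) = 0.0576; P(data | bowl C) = (1/5)(1/5)(4/5)(4/5) = 0.0256.
Multiplying each by its prior: 1/3 · 0.0058353 = 0.0019451, 1/3 · 0.0576 = 0.0192, 1/3 · 0.0256 = 0.0085333; these sum to 0.029678.
The posterior is then P(bowl A | data) = 0.065539, P(bowl B | data) = 0.64693, P(bowl C | data) = 0.28753.
Averaging over the posterior, P(green next | data) = (1/12)(0.065539) + (3/5)(0.64693) + (4/5)(0.28753) = 0.62364.

0.6236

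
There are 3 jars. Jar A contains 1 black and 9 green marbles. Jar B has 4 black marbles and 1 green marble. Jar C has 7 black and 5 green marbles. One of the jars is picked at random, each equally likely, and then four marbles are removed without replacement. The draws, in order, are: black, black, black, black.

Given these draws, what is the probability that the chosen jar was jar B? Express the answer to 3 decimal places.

0.739

The likelihood of the observed sequence under each hypothesis: P(data | jar A) = (1/10)(0/9) = 0; P(data | jar B) = (4/5)(3/4)(2/3)(1/2) = 0.2; P(data | jar C) = (7/12)(6/11)(5/10)(4/9) = 0.070707.
The prior-weighted likelihoods are 1/3 · 0 = 0, 1/3 · 0.2 = 0.066667, 1/3 · 0.070707 = 0.023569; summing to 0.090236.
Therefore the posterior P(jar B | data) = (0.066667) / (0.090236) = 0.73881.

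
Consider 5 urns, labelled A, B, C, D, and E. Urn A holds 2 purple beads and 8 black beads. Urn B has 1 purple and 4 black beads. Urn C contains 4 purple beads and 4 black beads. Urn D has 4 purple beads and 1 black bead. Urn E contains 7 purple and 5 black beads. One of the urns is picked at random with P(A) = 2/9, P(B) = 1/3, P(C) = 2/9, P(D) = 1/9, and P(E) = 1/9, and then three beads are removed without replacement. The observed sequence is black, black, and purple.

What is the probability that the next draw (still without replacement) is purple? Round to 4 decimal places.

For each hypothesis, P(data | H) works out to: P(data | urn A) = (8/10)(7/9)(2/8) = 0.15556; P(data | urn B) = (4/5)(3/4)(1/3) = 0.2; P(data | urn C) = (4/8)(3/7)(4/6) = 0.14286; P(data | urn D) = (1/5)(0/4) = 0; P(data | urn E) = (5/12)(4/11)(7/10) = 0.10606.
The prior-weighted likelihoods are 2/9 · 0.15556 = 0.034568, 1/3 · 0.2 = 0.066667, 2/9 · 0.14286 = 0.031746, 1/9 · 0 = 0, 1/9 · 0.10606 = 0.011785; with total 0.14477.
Dividing through by the total gives posterior P(urn A | data) = 0.23879, P(urn B | data) = 0.46052, P(urn C | data) = 0.21929, P(urn D | data) = 0, P(urn E | data) = 0.081404.
Averaging over the posterior, P(purple next | data) = (1/7)(0.23879) + (0)(0.46052) + (3/5)(0.21929) + (2/3)(0.081404) = 0.21996.

0.2200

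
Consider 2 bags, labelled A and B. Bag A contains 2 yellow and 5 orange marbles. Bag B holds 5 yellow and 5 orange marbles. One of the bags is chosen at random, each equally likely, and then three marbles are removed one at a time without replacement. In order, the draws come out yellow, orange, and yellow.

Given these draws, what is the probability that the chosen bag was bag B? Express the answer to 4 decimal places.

Under each hypothesis, the probability of the observed sequence is: P(data | bag A) = (2/7)(5/6)(1/5) = 1/21; P(data | bag B) = (5/10)(5/9)(4/8) = 5/36.
Weighting by the prior gives 1/2 · 1/21 = 1/42, 1/2 · 5/36 = 5/72; these sum to 47/504.
Therefore the posterior P(bag B | data) = (5/72) / (47/504) = 35/47.

0.7447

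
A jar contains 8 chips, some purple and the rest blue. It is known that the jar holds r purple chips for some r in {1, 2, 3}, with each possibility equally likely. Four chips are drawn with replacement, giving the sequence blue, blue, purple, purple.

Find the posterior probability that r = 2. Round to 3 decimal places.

0.344

Compute the likelihood of the observed sequence for each case: P(data | r = 1) = (7/8)(7/8)(1/8)(1/8) = 0.011963; P(data | r = 2) = (6/8)(6/8)(2/8)(2/8) = 0.035156; P(data | r = 3) = (5/8)(5/8)(3/8)(3/8) = 0.054932.
The prior-weighted likelihoods are 1/3 · 0.011963 = 0.0039876, 1/3 · 0.035156 = 0.011719, 1/3 · 0.054932 = 0.018311; summing to 0.034017.
Therefore the posterior P(r = 2 | data) = (0.011719) / (0.034017) = 0.3445.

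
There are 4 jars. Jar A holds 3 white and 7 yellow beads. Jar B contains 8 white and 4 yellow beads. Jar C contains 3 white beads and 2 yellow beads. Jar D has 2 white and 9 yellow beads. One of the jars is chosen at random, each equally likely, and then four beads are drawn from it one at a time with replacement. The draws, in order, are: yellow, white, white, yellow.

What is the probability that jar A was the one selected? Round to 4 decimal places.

0.2546

Under each hypothesis, the probability of the observed sequence is: P(data | jar A) = (7/10)(3/10)(3/10)(7/10) = 0.0441; P(data | jar B) = (4/12)(8/12)(8/12)(4/12) = 0.049383; P(data | jar C) = (2/5)(3/5)(3/5)(2/5) = 0.0576; P(data | jar D) = (9/11)(2/11)(2/11)(9/11) = 0.02213.
Weighting by the prior gives 1/4 · 0.0441 = 0.011025, 1/4 · 0.049383 = 0.012346, 1/4 · 0.0576 = 0.0144, 1/4 · 0.02213 = 0.0055324; with total 0.043303.
Therefore the posterior P(jar A | data) = (0.011025) / (0.043303) = 0.2546.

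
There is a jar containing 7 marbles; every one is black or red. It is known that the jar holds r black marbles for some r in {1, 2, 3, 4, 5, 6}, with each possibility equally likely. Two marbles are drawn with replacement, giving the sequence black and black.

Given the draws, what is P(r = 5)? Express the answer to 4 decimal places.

0.2747

For each hypothesis, P(data | H) works out to: P(data | r = 1) = (1/7)(1/7) = 1/49; P(data | r = 2) = (2/7)(2/7) = 4/49; P(data | r = 3) = (3/7)(3/7) = 9/49; P(data | r = 4) = (4/7)(4/7) = 16/49; P(data | r = 5) = (5/7)(5/7) = 25/49; P(data | r = 6) = (6/7)(6/7) = 36/49.
Weighting by the prior gives 1/6 · 1/49 = 1/294, 1/6 · 4/49 = 2/147, 1/6 · 9/49 = 3/98, 1/6 · 16/49 = 8/147, 1/6 · 25/49 = 25/294, 1/6 · 36/49 = 6/49; these sum to 13/42.
So P(r = 5 | data) = (25/294) / (13/42) = 25/91.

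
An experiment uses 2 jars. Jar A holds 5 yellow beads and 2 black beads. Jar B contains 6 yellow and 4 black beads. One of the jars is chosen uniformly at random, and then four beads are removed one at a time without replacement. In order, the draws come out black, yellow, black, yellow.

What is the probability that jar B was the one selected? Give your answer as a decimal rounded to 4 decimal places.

Compute the likelihood of the observed sequence for each case: P(data | jar A) = (2/7)(5/6)(1/5)(4/4) = 1/21; P(data | jar B) = (4/10)(6/9)(3/8)(5/7) = 1/14.
Weighting by the prior gives 1/2 · 1/21 = 1/42, 1/2 · 1/14 = 1/28; summing to 5/84.
So P(jar B | data) = (1/28) / (5/84) = 3/5.

0.6000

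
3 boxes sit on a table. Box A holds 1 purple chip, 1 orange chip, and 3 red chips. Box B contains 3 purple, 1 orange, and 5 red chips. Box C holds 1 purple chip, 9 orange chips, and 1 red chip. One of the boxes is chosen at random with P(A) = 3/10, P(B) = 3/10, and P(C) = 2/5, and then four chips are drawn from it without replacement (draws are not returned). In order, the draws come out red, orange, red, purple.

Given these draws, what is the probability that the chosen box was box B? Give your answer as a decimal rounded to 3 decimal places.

0.284

For each hypothesis, P(data | H) works out to: P(data | box A) = (3/5)(1/4)(2/3)(1/2) = 1/20; P(data | box B) = (5/9)(1/8)(4/7)(3/6) = 5/252; P(data | box C) = (1/11)(9/10)(0/9) = 0.
The prior-weighted likelihoods are 3/10 · 1/20 = 3/200, 3/10 · 5/252 = 1/168, 2/5 · 0 = 0; these sum to 11/525.
So P(box B | data) = (1/168) / (11/525) = 25/88.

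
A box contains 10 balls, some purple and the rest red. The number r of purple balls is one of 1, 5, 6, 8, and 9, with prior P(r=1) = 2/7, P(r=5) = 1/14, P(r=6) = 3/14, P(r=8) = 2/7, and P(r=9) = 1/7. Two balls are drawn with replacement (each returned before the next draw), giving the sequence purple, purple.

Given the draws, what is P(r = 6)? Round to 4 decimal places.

Compute the likelihood of the observed sequence for each case: P(data | r = 1) = (1/10)(1/10) = 1/100; P(data | r = 5) = (5/10)(5/10) = 1/4; P(data | r = 6) = (6/10)(6/10) = 9/25; P(data | r = 8) = (8/10)(8/10) = 16/25; P(data | r = 9) = (9/10)(9/10) = 81/100.
Multiplying each by its prior: 2/7 · 1/100 = 1/350, 1/14 · 1/4 = 1/56, 3/14 · 9/25 = 27/350, 2/7 · 16/25 = 32/175, 1/7 · 81/100 = 81/700; these sum to 111/280.
Hence P(r = 6 | data) = (27/350) / (111/280) = 36/185.

0.1946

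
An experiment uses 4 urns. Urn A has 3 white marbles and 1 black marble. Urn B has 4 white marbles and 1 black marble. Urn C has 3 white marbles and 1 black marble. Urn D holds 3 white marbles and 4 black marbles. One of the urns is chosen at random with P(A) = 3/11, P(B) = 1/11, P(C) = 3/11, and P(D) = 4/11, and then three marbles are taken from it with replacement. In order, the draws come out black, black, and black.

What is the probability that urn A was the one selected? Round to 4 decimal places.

0.0553

For each hypothesis, P(data | H) works out to: P(data | urn A) = (1/4)(1/4)(1/4) = 0.015625; P(data | urn B) = (1/5)(1/5)(1/5) = 0.008; P(data | urn C) = (1/4)(1/4)(1/4) = 0.015625; P(data | urn D) = (4/7)(4/7)(4/7) = 0.18659.
Weighting by the prior gives 3/11 · 0.015625 = 0.0042614, 1/11 · 0.008 = 0.00072727, 3/11 · 0.015625 = 0.0042614, 4/11 · 0.18659 = 0.067851; summing to 0.077101.
Therefore the posterior P(urn A | data) = (0.0042614) / (0.077101) = 0.05527.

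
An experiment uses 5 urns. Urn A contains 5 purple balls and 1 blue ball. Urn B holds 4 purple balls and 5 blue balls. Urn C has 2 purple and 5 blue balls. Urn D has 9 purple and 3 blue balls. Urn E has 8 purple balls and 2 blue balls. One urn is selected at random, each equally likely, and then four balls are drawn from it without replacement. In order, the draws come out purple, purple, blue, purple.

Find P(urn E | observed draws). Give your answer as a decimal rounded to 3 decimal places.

0.286

Compute the likelihood of the observed sequence for each case: P(data | urn A) = (5/6)(4/5)(1/4)(3/3) = 0.16667; P(data | urn B) = (4/9)(3/8)(5/7)(2/6) = 0.039683; P(data | urn C) = (2/7)(1/6)(5/5)(0/4) = 0; P(data | urn D) = (9/12)(8/11)(3/10)(7/9) = 0.12727; P(data | urn E) = (8/10)(7/9)(2/8)(6/7) = 0.13333.
Weighting by the prior gives 1/5 · 0.16667 = 0.033333, 1/5 · 0.039683 = 0.0079365, 1/5 · 0 = 0, 1/5 · 0.12727 = 0.025455, 1/5 · 0.13333 = 0.026667; summing to 0.093391.
Therefore the posterior P(urn E | data) = (0.026667) / (0.093391) = 0.28554.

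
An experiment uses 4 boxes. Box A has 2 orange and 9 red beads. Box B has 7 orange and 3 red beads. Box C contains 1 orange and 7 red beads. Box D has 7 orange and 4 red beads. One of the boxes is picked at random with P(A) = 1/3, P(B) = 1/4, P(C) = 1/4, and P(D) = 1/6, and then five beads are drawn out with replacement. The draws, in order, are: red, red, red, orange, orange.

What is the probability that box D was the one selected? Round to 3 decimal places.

For each hypothesis, P(data | H) works out to: P(data | box A) = (9/11)(9/11)(9/11)(2/11)(2/11) = 0.018106; P(data | box B) = (3/10)(3/10)(3/10)(7/10)(7/10) = 0.01323; P(data | box C) = (7/8)(7/8)(7/8)(1/8)(1/8) = 0.010468; P(data | box D) = (4/11)(4/11)(4/11)(7/11)(7/11) = 0.019472.
The prior-weighted likelihoods are 1/3 · 0.018106 = 0.0060354, 1/4 · 0.01323 = 0.0033075, 1/4 · 0.010468 = 0.0026169, 1/6 · 0.019472 = 0.0032453; summing to 0.015205.
So P(box D | data) = (0.0032453) / (0.015205) = 0.21344.

0.213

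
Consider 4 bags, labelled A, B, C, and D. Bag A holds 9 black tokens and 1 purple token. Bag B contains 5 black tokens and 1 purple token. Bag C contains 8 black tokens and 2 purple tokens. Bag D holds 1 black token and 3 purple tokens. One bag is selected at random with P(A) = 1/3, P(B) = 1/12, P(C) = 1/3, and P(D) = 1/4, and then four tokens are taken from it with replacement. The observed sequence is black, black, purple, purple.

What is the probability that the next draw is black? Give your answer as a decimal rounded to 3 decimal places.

Under each hypothesis, the probability of the observed sequence is: P(data | bag A) = (9/10)(9/10)(1/10)(1/10) = 0.0081; P(data | bag B) = (5/6)(5/6)(1/6)(1/6) = 0.01929; P(data | bag C) = (8/10)(8/10)(2/10)(2/10) = 0.0256; P(data | bag D) = (1/4)(1/4)(3/4)(3/4) = 0.035156.
Multiplying each by its prior: 1/3 · 0.0081 = 0.0027, 1/12 · 0.01929 = 0.0016075, 1/3 · 0.0256 = 0.0085333, 1/4 · 0.035156 = 0.0087891; summing to 0.02163.
Normalising, the posterior is P(bag A | data) = 0.12483, P(bag B | data) = 0.074319, P(bag C | data) = 0.39452, P(bag D | data) = 0.40634.
So P(black next | data) = Σ P(black next | H) P(H | data) = (9/10)(0.12483) + (5/6)(0.074319) + (4/5)(0.39452) + (1/4)(0.40634) = 0.59147.

0.591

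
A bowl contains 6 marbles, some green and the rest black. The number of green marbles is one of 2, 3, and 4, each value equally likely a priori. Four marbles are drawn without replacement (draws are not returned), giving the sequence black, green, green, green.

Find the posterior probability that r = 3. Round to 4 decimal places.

0.2727

Under each hypothesis, the probability of the observed sequence is: P(data | r = 2) = (4/6)(2/5)(1/4)(0/3) = 0; P(data | r = 3) = (3/6)(3/5)(2/4)(1/3) = 1/20; P(data | r = 4) = (2/6)(4/5)(3/4)(2/3) = 2/15.
Weighting by the prior gives 1/3 · 0 = 0, 1/3 · 1/20 = 1/60, 1/3 · 2/15 = 2/45; with total 11/180.
By Bayes' rule, P(r = 3 | data) = (1/60) / (11/180) = 3/11.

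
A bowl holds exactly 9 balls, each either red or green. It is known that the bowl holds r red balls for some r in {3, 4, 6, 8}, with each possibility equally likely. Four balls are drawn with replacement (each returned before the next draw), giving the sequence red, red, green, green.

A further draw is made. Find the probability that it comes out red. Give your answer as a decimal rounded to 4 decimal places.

0.5024

The likelihood of the observed sequence under each hypothesis: P(data | r = 3) = (3/9)(3/9)(6/9)(6/9) = 0.049383; P(data | r = 4) = (4/9)(4/9)(5/9)(5/9) = 0.060966; P(data | r = 6) = (6/9)(6/9)(3/9)(3/9) = 0.049383; P(data | r = 8) = (8/9)(8/9)(1/9)(1/9) = 0.0097546.
Multiplying each by its prior: 1/4 · 0.049383 = 0.012346, 1/4 · 0.060966 = 0.015242, 1/4 · 0.049383 = 0.012346, 1/4 · 0.0097546 = 0.0024387; summing to 0.042372.
Normalising, the posterior is P(r = 3 | data) = 0.29137, P(r = 4 | data) = 0.35971, P(r = 6 | data) = 0.29137, P(r = 8 | data) = 0.057554.
Averaging over the posterior, P(red next | data) = (1/3)(0.29137) + (4/9)(0.35971) + (2/3)(0.29137) + (8/9)(0.057554) = 0.5024.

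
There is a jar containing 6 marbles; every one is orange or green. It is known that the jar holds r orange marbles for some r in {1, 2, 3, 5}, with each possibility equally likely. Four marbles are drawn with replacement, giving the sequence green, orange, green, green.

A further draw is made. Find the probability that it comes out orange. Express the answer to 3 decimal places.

The likelihood of the observed sequence under each hypothesis: P(data | r = 1) = (5/6)(1/6)(5/6)(5/6) = 0.096451; P(data | r = 2) = (4/6)(2/6)(4/6)(4/6) = 0.098765; P(data | r = 3) = (3/6)(3/6)(3/6)(3/6) = 0.0625; P(data | r = 5) = (1/6)(5/6)(1/6)(1/6) = 0.003858.
Multiplying each by its prior: 1/4 · 0.096451 = 0.024113, 1/4 · 0.098765 = 0.024691, 1/4 · 0.0625 = 0.015625, 1/4 · 0.003858 = 0.00096451; these sum to 0.065394.
The posterior is then P(r = 1 | data) = 0.36873, P(r = 2 | data) = 0.37758, P(r = 3 | data) = 0.23894, P(r = 5 | data) = 0.014749.
So P(orange next | data) = Σ P(orange next | H) P(H | data) = (1/6)(0.36873) + (1/3)(0.37758) + (1/2)(0.23894) + (5/6)(0.014749) = 0.31908.

0.319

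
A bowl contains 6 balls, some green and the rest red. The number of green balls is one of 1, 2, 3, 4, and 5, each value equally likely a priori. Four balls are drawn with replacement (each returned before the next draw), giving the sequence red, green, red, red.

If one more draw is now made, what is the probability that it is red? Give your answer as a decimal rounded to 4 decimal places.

0.6509

For each hypothesis, P(data | H) works out to: P(data | r = 1) = (5/6)(1/6)(5/6)(5/6) = 0.096451; P(data | r = 2) = (4/6)(2/6)(4/6)(4/6) = 0.098765; P(data | r = 3) = (3/6)(3/6)(3/6)(3/6) = 0.0625; P(data | r = 4) = (2/6)(4/6)(2/6)(2/6) = 0.024691; P(data | r = 5) = (1/6)(5/6)(1/6)(1/6) = 0.003858.
Multiplying each by its prior: 1/5 · 0.096451 = 0.01929, 1/5 · 0.098765 = 0.019753, 1/5 · 0.0625 = 0.0125, 1/5 · 0.024691 = 0.0049383, 1/5 · 0.003858 = 0.0007716; these sum to 0.057253.
Dividing through by the total gives posterior P(r = 1 | data) = 0.33693, P(r = 2 | data) = 0.34501, P(r = 3 | data) = 0.21833, P(r = 4 | data) = 0.086253, P(r = 5 | data) = 0.013477.
The predictive probability is P(red next | data) = (5/6)(0.33693) + (2/3)(0.34501) + (1/2)(0.21833) + (1/3)(0.086253) + (1/6)(0.013477) = 0.65094.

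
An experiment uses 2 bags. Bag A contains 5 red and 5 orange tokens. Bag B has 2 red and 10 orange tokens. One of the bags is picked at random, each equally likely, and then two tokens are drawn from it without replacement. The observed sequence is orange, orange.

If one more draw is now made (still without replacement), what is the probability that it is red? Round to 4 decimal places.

The likelihood of the observed sequence under each hypothesis: P(data | bag A) = (5/10)(4/9) = 2/9; P(data | bag B) = (10/12)(9/11) = 15/22.
Weighting by the prior gives 1/2 · 2/9 = 1/9, 1/2 · 15/22 = 15/44; summing to 179/396.
Normalising, the posterior is P(bag A | data) = 44/179, P(bag B | data) = 135/179.
So P(red next | data) = Σ P(red next | H) P(H | data) = (5/8)(44/179) + (1/5)(135/179) = 109/358.

0.3045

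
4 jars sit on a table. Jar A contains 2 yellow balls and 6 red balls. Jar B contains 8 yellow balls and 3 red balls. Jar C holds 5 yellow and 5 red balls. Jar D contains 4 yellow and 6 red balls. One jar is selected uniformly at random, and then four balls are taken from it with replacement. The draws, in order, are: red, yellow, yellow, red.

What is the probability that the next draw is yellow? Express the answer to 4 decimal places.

The likelihood of the observed sequence under each hypothesis: P(data | jar A) = (6/8)(2/8)(2/8)(6/8) = 0.035156; P(data | jar B) = (3/11)(8/11)(8/11)(3/11) = 0.039342; P(data | jar C) = (5/10)(5/10)(5/10)(5/10) = 0.0625; P(data | jar D) = (6/10)(4/10)(4/10)(6/10) = 0.0576.
Weighting by the prior gives 1/4 · 0.035156 = 0.0087891, 1/4 · 0.039342 = 0.0098354, 1/4 · 0.0625 = 0.015625, 1/4 · 0.0576 = 0.0144; summing to 0.048649.
Dividing through by the total gives posterior P(jar A | data) = 0.18066, P(jar B | data) = 0.20217, P(jar C | data) = 0.32118, P(jar D | data) = 0.296.
So P(yellow next | data) = Σ P(yellow next | H) P(H | data) = (1/4)(0.18066) + (8/11)(0.20217) + (1/2)(0.32118) + (2/5)(0.296) = 0.47118.

0.4712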